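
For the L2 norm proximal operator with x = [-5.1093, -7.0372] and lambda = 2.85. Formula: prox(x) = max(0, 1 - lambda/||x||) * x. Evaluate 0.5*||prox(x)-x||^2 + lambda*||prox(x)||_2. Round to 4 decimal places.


Step 1: Compute ||x||.
||x|| = 8.6964
Step 2: Compute scaling factor.
scale = max(0, 1 - 2.85/8.6964) = 0.6723
Step 3: prox(x) = [-3.4349, -4.731]
||prox(x)|| = 5.8464
Step 4: Proximal objective.
0.5*||prox-x||^2 = 4.0613
lambda*||prox|| = 16.6622
Total = 20.7235


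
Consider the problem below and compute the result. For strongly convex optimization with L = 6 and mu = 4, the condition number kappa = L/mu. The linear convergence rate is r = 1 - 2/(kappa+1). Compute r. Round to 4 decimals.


Step 1: Compute the condition number.
kappa = L/mu = 6/4 = 1.5
Step 2: Compute the convergence rate.
r = 1 - 2/(kappa + 1) = 1 - 2*mu/(L + mu) = (L - mu)/(L + mu) = 2/10 = 0.2


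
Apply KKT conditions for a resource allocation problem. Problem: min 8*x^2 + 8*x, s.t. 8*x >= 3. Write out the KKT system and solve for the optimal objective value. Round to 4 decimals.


Step 1: Try lambda = 0 (constraint inactive).
x_unc = -8/(2*8) = -0.5
Check: 8*-0.5 = -4.0 < 3 -- violated!
Step 2: Constraint must be active: 8*x = 3
x* = 3/8 = 0.375
lambda = (2*8*0.375 + 8)/8 = 1.75
Step 3: Compute optimal value.
f(x*) = 8*0.375^2 + 8*0.375 = 4.125


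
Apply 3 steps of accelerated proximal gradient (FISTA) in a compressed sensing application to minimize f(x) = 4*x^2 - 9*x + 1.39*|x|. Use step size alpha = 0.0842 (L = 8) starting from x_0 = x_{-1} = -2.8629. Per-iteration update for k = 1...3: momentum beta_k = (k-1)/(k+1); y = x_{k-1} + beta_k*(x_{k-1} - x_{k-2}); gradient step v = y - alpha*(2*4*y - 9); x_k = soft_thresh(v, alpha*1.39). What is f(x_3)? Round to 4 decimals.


FISTA on f(x) = 4*x^2 - 9*x + 1.39*|x|
L = 8, alpha = 0.0842
Iteration 1: beta = 0.0, y = -2.8629 + 0.0*(-2.8629 + 2.8629) = -2.8629
  grad(y) = -31.9032, v = y - alpha*grad = -0.1767
  prox(v) = soft_thresh(-0.1767, 0.117) = -0.0596
Iteration 2: beta = 0.3333, y = -0.0596 + 0.3333*(-0.0596 + 2.8629) = 0.8748
  grad(y) = -2.0015, v = y - alpha*grad = 1.0433
  prox(v) = soft_thresh(1.0433, 0.117) = 0.9263
Iteration 3: beta = 0.5, y = 0.9263 + 0.5*(0.9263 + 0.0596) = 1.4193
  grad(y) = 2.3541, v = y - alpha*grad = 1.221
  prox(v) = soft_thresh(1.221, 0.117) = 1.104
f(x_3) = 4*1.104^2 - 9*1.104 + 1.39*|1.104| = -3.5262


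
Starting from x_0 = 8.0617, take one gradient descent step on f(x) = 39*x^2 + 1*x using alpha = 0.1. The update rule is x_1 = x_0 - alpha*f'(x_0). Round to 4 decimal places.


We compute the gradient at x_0 and apply the update.
f'(x) = 78*x + 1
f'(8.0617) = 78*8.0617 + 1 = 629.8126
x_1 = 8.0617 - 0.1*629.8126 = -54.9196


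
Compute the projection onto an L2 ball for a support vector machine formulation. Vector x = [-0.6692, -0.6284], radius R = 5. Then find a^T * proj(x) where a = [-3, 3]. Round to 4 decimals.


Step 1: Compute ||x|| (intermediates to 6 decimals).
||x|| = sqrt((-0.6692)^2 + (-0.6284)^2) = 0.917995
Step 2: Project.
Since ||x|| <= R, proj = x (no scaling needed).
proj(x) = [-0.6692, -0.6284]
Step 3: Dot product.
a^T * proj(x) = -3*(-0.6692) + 3*(-0.6284) = 0.1224


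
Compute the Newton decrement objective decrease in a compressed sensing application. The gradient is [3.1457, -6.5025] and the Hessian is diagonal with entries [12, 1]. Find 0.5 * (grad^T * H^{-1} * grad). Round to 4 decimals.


Step 1: H is diagonal, so H^(-1) * g = [0.2621, -6.5025].
Step 2: g^T H^(-1) g = sum_i g_i^2 / H_ii
  = (3.1457)^2/12 + (-6.5025)^2/1
  = 0.8246 + 42.2825 = 43.1071
Step 3: Objective decrease = 0.5 * g^T H^(-1) g = 21.5536


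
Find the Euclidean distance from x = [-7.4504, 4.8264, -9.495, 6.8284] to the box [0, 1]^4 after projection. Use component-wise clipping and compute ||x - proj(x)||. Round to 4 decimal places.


Project each component onto [0, 1].
clip(-7.4504) = 0.0, clip(4.8264) = 1.0, clip(-9.495) = 0.0, clip(6.8284) = 1.0
Projection = [0.0, 1.0, 0.0, 1.0]
Squared diffs: [55.5085, 14.6413, 90.155, 33.9702]
Distance = sqrt(194.275) = 13.9383


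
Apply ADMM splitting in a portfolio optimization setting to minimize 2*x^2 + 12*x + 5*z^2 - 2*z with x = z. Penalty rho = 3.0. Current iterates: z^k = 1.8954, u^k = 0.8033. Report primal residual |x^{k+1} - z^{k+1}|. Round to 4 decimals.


ADMM iteration with rho = 3.0, z^k = 1.8954, u^k = 0.8033
Step 1: x-update.
Minimize 2*x^2 + 12*x + (3.0/2)*(x - 1.8954 + 0.8033)^2
FOC: (2*2 + 3.0)*x = -12 + 3.0*(1.8954 - 0.8033)
x^{k+1} = -1.2462
Step 2: z-update.
Minimize 5*z^2 - 2*z + (3.0/2)*(-1.2462 - z + 0.8033)^2
FOC: (2*5 + 3.0)*z = 2 + 3.0*(-1.2462 + 0.8033)
z^{k+1} = 0.0516
Step 3: u-update.
u^{k+1} = 0.8033 - 1.2462 - 0.0516 = -0.4946
Step 4: Primal residual = |-1.2462 - 0.0516| = 1.2979


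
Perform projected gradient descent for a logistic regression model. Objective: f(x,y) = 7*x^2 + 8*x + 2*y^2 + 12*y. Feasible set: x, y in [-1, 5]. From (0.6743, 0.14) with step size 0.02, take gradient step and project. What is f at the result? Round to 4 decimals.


Step 1: Compute gradient at (0.6743, 0.14).
grad_x = 2*7*0.6743 + 8 = 17.4402
grad_y = 2*2*0.14 + 12 = 12.56
Step 2: Gradient step.
x_raw = 0.6743 - 0.02*17.4402 = 0.3255
y_raw = 0.14 - 0.02*12.56 = -0.1112
Step 3: Project onto [-1, 5].
x_proj = clip(0.3255) = 0.3255
y_proj = clip(-0.1112) = -0.1112
Step 4: Evaluate f.
f(0.3255, -0.1112) = 2.0359


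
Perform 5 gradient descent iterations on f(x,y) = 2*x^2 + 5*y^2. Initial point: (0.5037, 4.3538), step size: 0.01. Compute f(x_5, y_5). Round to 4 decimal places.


Gradient descent on f(x,y) = 2*x^2 + 5*y^2.
Starting point: (0.5037, 4.3538), alpha = 0.01
Step 1: grad_x = 2*2*0.5037 = 2.0148, grad_y = 2*5*4.3538 = 43.538
  x_1 = 0.5037 - 0.01*2.0148 = 0.4836
  y_1 = 4.3538 - 0.01*43.538 = 3.9184
Step 2: grad_x = 2*2*0.4836 = 1.9342, grad_y = 2*5*3.9184 = 39.1842
  x_2 = 0.4836 - 0.01*1.9342 = 0.4642
  y_2 = 3.9184 - 0.01*39.1842 = 3.5266
Step 3: grad_x = 2*2*0.4642 = 1.8568, grad_y = 2*5*3.5266 = 35.2658
  x_3 = 0.4642 - 0.01*1.8568 = 0.4456
  y_3 = 3.5266 - 0.01*35.2658 = 3.1739
Step 4: grad_x = 2*2*0.4456 = 1.7826, grad_y = 2*5*3.1739 = 31.7392
  x_4 = 0.4456 - 0.01*1.7826 = 0.4278
  y_4 = 3.1739 - 0.01*31.7392 = 2.8565
Step 5: grad_x = 2*2*0.4278 = 1.7113, grad_y = 2*5*2.8565 = 28.5653
  x_5 = 0.4278 - 0.01*1.7113 = 0.4107
  y_5 = 2.8565 - 0.01*28.5653 = 2.5709
f(0.4107, 2.5709) = 2*0.4107^2 + 5*2.5709^2 = 33.3844


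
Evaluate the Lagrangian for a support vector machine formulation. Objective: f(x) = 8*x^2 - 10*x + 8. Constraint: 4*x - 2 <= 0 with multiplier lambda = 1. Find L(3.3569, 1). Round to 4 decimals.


Step 1: Evaluate f(x).
f(3.3569) = 8*3.3569^2 - 10*3.3569 + 8 = 64.5812
Step 2: Evaluate g(x).
g(3.3569) = 4*3.3569 - 2 = 11.4276
Step 3: Compute Lagrangian.
L = 64.5812 + 1*11.4276 = 76.0088


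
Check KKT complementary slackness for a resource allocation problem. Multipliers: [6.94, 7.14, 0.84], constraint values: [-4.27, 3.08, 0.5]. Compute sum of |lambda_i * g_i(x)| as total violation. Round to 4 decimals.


KKT complementary slackness check:
lambda_1 * g_1 = 6.94 * -4.27 = -29.6338
lambda_2 * g_2 = 7.14 * 3.08 = 21.9912
lambda_3 * g_3 = 0.84 * 0.5 = 0.42
Total violation = 29.6338 + 21.9912 + 0.42 = 52.045


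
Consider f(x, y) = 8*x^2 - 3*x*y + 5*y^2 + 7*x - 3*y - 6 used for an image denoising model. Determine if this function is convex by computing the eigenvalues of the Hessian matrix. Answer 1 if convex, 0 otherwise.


The Hessian of f(x,y) = 8*x^2 - 3*x*y + 5*y^2 + 7*x - 3*y - 6 is:
H = [[16, -3], [-3, 10]]
Trace = 16 + 10 = 26
Determinant = 16*10 - (-3)^2 = 151
Discriminant = (26)^2 - 4*151 = 72.0
Eigenvalues: lambda_1 = 8.7574, lambda_2 = 17.2426
The function is convex.

1


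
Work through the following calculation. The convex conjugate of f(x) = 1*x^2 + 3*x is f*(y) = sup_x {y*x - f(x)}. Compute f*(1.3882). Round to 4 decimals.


f*(y) = sup_x {y*x - a*x^2 - b*x} = sup_x {(y-b)*x - a*x^2}
FOC: (y - b) - 2a*x = 0 => x* = (y - b)/(2a)
x* = (1.3882 - 3)/(2*1) = -0.8059
f*(1.3882) = (y-b)^2/(4a) = (1.3882 - 3)^2/(4*1)
= 2.5979/4 = 0.6495


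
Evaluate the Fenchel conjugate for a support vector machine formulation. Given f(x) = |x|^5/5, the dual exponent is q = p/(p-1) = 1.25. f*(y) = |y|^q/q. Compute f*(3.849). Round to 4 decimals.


The conjugate exponent q satisfies 1/p + 1/q = 1.
p = 5, so q = 5/(5 - 1) = 1.25
|y|^q = 3.849^1.25 = 5.3912
f*(3.849) = 5.3912 / 1.25 = 4.313


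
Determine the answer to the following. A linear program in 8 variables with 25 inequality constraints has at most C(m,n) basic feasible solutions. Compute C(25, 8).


Each vertex corresponds to some choice of n active constraints out of m, so the number of vertices is at most C(m, n) = m! / (n!(m-n)!).
m = 25, n = 8
Numerator: 25 * 24 * 23 * 22 * 21 * 20 * 19 * 18
Denominator: 8! = 40320
C(25, 8) = 1081575


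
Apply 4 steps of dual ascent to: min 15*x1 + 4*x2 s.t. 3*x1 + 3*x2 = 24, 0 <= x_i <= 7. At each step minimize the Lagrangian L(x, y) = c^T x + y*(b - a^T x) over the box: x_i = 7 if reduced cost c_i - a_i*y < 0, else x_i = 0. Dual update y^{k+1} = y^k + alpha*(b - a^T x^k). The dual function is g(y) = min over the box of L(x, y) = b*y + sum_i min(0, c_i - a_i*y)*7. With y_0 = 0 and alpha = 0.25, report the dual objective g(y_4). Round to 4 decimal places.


Dual ascent for LP: min 15*x1 + 4*x2, 3*x1 + 3*x2 = 24, 0 <= x_i <= 7
Step 1: y^k = 0.0, reduced costs: (15.0, 4.0)
  x^k = (0.0, 0.0), subgradient = b - a^T x = 24.0
  y^{k+1} = 0.0 + 0.25*24.0 = 6.0
Step 2: y^k = 6.0, reduced costs: (-3.0, -14.0)
  x^k = (7.0, 7.0), subgradient = b - a^T x = -18.0
  y^{k+1} = 6.0 + 0.25*-18.0 = 1.5
Step 3: y^k = 1.5, reduced costs: (10.5, -0.5)
  x^k = (0.0, 7.0), subgradient = b - a^T x = 3.0
  y^{k+1} = 1.5 + 0.25*3.0 = 2.25
Step 4: y^k = 2.25, reduced costs: (8.25, -2.75)
  x^k = (0.0, 7.0), subgradient = b - a^T x = 3.0
  y^{k+1} = 2.25 + 0.25*3.0 = 3.0
Dual objective at y_4 = 3.0: reduced costs (6.0, -5.0), box minimizer x = (0.0, 7.0)
g(y_4) = b*y + (c1 - a1*y)*x1 + (c2 - a2*y)*x2 = 24*3.0 + 6.0*0.0 + (-5.0)*7.0 = 72.0 + 0.0 - 35.0 = 37.0


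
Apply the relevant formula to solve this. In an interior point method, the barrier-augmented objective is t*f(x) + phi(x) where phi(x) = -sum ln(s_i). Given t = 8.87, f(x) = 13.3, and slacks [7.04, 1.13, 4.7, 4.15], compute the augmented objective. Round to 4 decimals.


Step 1: Compute log-barrier.
ln values: [1.9516, 0.1222, 1.5476, 1.4231]
phi = -(1.9516 + 0.1222 + 1.5476 + 1.4231) = -5.0445
Step 2: Compute augmented objective.
t*f(x) = 8.87*13.3 = 117.971
Total = 117.971 - 5.0445 = 112.9265


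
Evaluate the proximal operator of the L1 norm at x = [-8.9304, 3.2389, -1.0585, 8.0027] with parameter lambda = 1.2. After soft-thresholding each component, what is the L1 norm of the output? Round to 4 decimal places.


Soft-thresholding with lambda = 1.2:
prox(-8.9304) = sign(-8.9304)*max(|-8.9304| - 1.2, 0) = -7.7304
prox(3.2389) = sign(3.2389)*max(|3.2389| - 1.2, 0) = 2.0389
prox(-1.0585) = sign(-1.0585)*max(|-1.0585| - 1.2, 0) = 0.0
prox(8.0027) = sign(8.0027)*max(|8.0027| - 1.2, 0) = 6.8027
prox(x) = [-7.7304, 2.0389, 0.0, 6.8027]
||prox(x)||_1 = 7.7304 + 2.0389 + 0.0 + 6.8027 = 16.572


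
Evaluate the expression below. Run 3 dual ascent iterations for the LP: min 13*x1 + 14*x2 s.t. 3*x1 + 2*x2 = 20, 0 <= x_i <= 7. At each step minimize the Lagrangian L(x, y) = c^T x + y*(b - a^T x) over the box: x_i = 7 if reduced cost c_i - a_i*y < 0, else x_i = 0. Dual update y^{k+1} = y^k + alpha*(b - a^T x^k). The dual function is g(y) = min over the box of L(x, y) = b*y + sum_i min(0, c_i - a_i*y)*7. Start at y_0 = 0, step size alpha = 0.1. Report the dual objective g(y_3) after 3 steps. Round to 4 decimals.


Dual ascent for LP: min 13*x1 + 14*x2, 3*x1 + 2*x2 = 20, 0 <= x_i <= 7
Step 1: y^k = 0.0, reduced costs: (13.0, 14.0)
  x^k = (0.0, 0.0), subgradient = b - a^T x = 20.0
  y^{k+1} = 0.0 + 0.1*20.0 = 2.0
Step 2: y^k = 2.0, reduced costs: (7.0, 10.0)
  x^k = (0.0, 0.0), subgradient = b - a^T x = 20.0
  y^{k+1} = 2.0 + 0.1*20.0 = 4.0
Step 3: y^k = 4.0, reduced costs: (1.0, 6.0)
  x^k = (0.0, 0.0), subgradient = b - a^T x = 20.0
  y^{k+1} = 4.0 + 0.1*20.0 = 6.0
Dual objective at y_3 = 6.0: reduced costs (-5.0, 2.0), box minimizer x = (7.0, 0.0)
g(y_3) = b*y + (c1 - a1*y)*x1 + (c2 - a2*y)*x2 = 20*6.0 + (-5.0)*7.0 + 2.0*0.0 = 120.0 - 35.0 + 0.0 = 85.0


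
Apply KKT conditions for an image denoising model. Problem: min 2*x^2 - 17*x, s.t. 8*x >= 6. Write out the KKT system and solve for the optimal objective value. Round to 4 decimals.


Step 1: Try lambda = 0 (constraint inactive).
Stationarity: 2*2*x - 17 = 0
x* = 17/(2*2) = 4.25
Check constraint: 8*4.25 = 34.0 >= 6 -- satisfied.
Step 2: Compute optimal value.
f(x*) = 2*4.25^2 - 17*4.25 = -36.125


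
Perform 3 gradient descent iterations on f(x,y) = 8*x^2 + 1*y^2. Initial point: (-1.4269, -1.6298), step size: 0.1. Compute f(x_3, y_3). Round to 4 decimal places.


Gradient descent on f(x,y) = 8*x^2 + 1*y^2.
Starting point: (-1.4269, -1.6298), alpha = 0.1
Step 1: grad_x = 2*8*-1.4269 = -22.8304, grad_y = 2*1*-1.6298 = -3.2596
  x_1 = -1.4269 - 0.1*-22.8304 = 0.8561
  y_1 = -1.6298 - 0.1*-3.2596 = -1.3038
Step 2: grad_x = 2*8*0.8561 = 13.6982, grad_y = 2*1*-1.3038 = -2.6077
  x_2 = 0.8561 - 0.1*13.6982 = -0.5137
  y_2 = -1.3038 - 0.1*-2.6077 = -1.0431
Step 3: grad_x = 2*8*-0.5137 = -8.2189, grad_y = 2*1*-1.0431 = -2.0861
  x_3 = -0.5137 - 0.1*-8.2189 = 0.3082
  y_3 = -1.0431 - 0.1*-2.0861 = -0.8345
f(0.3082, -0.8345) = 8*0.3082^2 + 1*(-0.8345)^2 = 1.4563


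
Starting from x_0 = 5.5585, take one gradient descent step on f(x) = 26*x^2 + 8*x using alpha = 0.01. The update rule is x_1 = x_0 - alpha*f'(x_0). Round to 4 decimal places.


We compute the gradient at x_0 and apply the update.
f'(x) = 52*x + 8
f'(5.5585) = 52*5.5585 + 8 = 297.042
x_1 = 5.5585 - 0.01*297.042 = 2.5881


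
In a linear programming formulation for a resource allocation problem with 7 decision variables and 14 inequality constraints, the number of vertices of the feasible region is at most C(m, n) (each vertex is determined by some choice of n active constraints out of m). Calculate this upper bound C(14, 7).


Each vertex corresponds to some choice of n active constraints out of m, so the number of vertices is at most C(m, n) = m! / (n!(m-n)!).
m = 14, n = 7
Numerator: 14 * 13 * 12 * 11 * 10 * 9 * 8
Denominator: 7! = 5040
C(14, 7) = 3432


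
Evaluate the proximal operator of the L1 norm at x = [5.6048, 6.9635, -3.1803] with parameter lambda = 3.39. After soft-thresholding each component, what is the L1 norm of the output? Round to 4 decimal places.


Soft-thresholding with lambda = 3.39:
prox(5.6048) = sign(5.6048)*max(|5.6048| - 3.39, 0) = 2.2148
prox(6.9635) = sign(6.9635)*max(|6.9635| - 3.39, 0) = 3.5735
prox(-3.1803) = sign(-3.1803)*max(|-3.1803| - 3.39, 0) = 0.0
prox(x) = [2.2148, 3.5735, 0.0]
||prox(x)||_1 = 2.2148 + 3.5735 + 0.0 = 5.7883


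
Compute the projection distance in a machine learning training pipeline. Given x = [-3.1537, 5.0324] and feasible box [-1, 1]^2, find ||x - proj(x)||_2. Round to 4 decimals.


Project each component onto [-1, 1].
clip(-3.1537) = -1.0, clip(5.0324) = 1.0
Projection = [-1.0, 1.0]
Squared diffs: [4.6384, 16.2602]
Distance = sqrt(20.8986) = 4.5715


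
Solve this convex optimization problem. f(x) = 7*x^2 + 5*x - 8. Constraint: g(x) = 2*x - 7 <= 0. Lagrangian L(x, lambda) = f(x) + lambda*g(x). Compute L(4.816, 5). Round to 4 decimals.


Step 1: Evaluate f(x).
f(4.816) = 7*4.816^2 + 5*4.816 - 8 = 178.437
Step 2: Evaluate g(x).
g(4.816) = 2*4.816 - 7 = 2.632
Step 3: Compute Lagrangian.
L = 178.437 + 5*2.632 = 191.597


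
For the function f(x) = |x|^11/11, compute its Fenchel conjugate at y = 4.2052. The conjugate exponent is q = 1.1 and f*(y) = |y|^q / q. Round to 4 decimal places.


The conjugate exponent q satisfies 1/p + 1/q = 1.
p = 11, so q = 11/(11 - 1) = 1.1
|y|^q = 4.2052^1.1 = 4.8547
f*(4.2052) = 4.8547 / 1.1 = 4.4134


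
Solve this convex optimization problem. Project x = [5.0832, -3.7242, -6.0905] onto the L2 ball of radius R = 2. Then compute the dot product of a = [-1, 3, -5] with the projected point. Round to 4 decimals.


Step 1: Compute ||x|| (intermediates to 6 decimals).
||x|| = sqrt(5.0832^2 + (-3.7242)^2 + (-6.0905)^2) = 8.763719
Step 2: Project.
Since ||x|| > R, scale = R/||x|| = 2/8.763719 = 0.228214, proj(x) = scale * x
proj(x) = [1.160057, -0.849915, -1.389937]
Step 3: Dot product.
a^T * proj(x) = -1*1.160057 + 3*(-0.849915) - 5*(-1.389937) = 3.2399


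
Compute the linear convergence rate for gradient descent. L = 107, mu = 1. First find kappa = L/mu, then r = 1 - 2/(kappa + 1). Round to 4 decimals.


Step 1: Compute the condition number.
kappa = L/mu = 107/1 = 107.0
Step 2: Compute the convergence rate.
r = 1 - 2/(kappa + 1) = 1 - 2*mu/(L + mu) = (L - mu)/(L + mu) = 106/108 = 0.9815


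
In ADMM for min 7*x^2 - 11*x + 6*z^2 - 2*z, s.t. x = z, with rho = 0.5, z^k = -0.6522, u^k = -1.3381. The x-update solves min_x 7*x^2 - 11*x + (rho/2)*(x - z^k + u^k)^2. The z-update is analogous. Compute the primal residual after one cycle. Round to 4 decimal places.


ADMM iteration with rho = 0.5, z^k = -0.6522, u^k = -1.3381
Step 1: x-update.
Minimize 7*x^2 - 11*x + (0.5/2)*(x + 0.6522 - 1.3381)^2
FOC: (2*7 + 0.5)*x = 11 + 0.5*(-0.6522 + 1.3381)
x^{k+1} = 0.7823
Step 2: z-update.
Minimize 6*z^2 - 2*z + (0.5/2)*(0.7823 - z - 1.3381)^2
FOC: (2*6 + 0.5)*z = 2 + 0.5*(0.7823 - 1.3381)
z^{k+1} = 0.1378
Step 3: u-update.
u^{k+1} = -1.3381 + 0.7823 - 0.1378 = -0.6936
Step 4: Primal residual = |0.7823 - 0.1378| = 0.6445


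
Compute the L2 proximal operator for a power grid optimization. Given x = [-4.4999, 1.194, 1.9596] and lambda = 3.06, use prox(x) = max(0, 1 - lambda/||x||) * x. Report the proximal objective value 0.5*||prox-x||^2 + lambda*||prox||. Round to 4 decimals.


Step 1: Compute ||x||.
||x|| = 5.0512
Step 2: Compute scaling factor.
scale = max(0, 1 - 3.06/5.0512) = 0.3942
Step 3: prox(x) = [-1.7739, 0.4707, 0.7725]
||prox(x)|| = 1.9912
Step 4: Proximal objective.
0.5*||prox-x||^2 = 4.6818
lambda*||prox|| = 6.0931
Total = 10.7749


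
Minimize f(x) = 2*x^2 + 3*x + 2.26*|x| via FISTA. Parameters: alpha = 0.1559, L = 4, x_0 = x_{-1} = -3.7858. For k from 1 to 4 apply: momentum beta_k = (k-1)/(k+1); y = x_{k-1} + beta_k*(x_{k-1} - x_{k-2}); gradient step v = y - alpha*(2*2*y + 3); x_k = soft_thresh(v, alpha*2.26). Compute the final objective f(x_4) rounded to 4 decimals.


FISTA on f(x) = 2*x^2 + 3*x + 2.26*|x|
L = 4, alpha = 0.1559
Iteration 1: beta = 0.0, y = -3.7858 + 0.0*(-3.7858 + 3.7858) = -3.7858
  grad(y) = -12.1432, v = y - alpha*grad = -1.8927
  prox(v) = soft_thresh(-1.8927, 0.3523) = -1.5403
Iteration 2: beta = 0.3333, y = -1.5403 + 0.3333*(-1.5403 + 3.7858) = -0.7919
  grad(y) = -0.1674, v = y - alpha*grad = -0.7658
  prox(v) = soft_thresh(-0.7658, 0.3523) = -0.4134
Iteration 3: beta = 0.5, y = -0.4134 + 0.5*(-0.4134 + 1.5403) = 0.15
  grad(y) = 3.6002, v = y - alpha*grad = -0.4112
  prox(v) = soft_thresh(-0.4112, 0.3523) = -0.0589
Iteration 4: beta = 0.6, y = -0.0589 + 0.6*(-0.0589 + 0.4134) = 0.1538
  grad(y) = 3.6153, v = y - alpha*grad = -0.4098
  prox(v) = soft_thresh(-0.4098, 0.3523) = -0.0575
f(x_4) = 2*(-0.0575)^2 + 3*(-0.0575) + 2.26*|-0.0575| = -0.0359


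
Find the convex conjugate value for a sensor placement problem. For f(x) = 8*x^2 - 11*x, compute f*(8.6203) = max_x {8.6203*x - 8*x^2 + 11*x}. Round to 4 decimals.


f*(y) = sup_x {y*x - a*x^2 - b*x} = sup_x {(y-b)*x - a*x^2}
FOC: (y - b) - 2a*x = 0 => x* = (y - b)/(2a)
x* = (8.6203 + 11)/(2*8) = 1.2263
f*(8.6203) = (y-b)^2/(4a) = (8.6203 + 11)^2/(4*8)
= 384.9562/32 = 12.0299


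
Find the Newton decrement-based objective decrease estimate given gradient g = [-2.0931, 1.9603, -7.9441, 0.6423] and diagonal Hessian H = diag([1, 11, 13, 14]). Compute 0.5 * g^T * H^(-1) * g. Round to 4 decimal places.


Step 1: H is diagonal, so H^(-1) * g = [-2.0931, 0.1782, -0.6111, 0.0459].
Step 2: g^T H^(-1) g = sum_i g_i^2 / H_ii
  = (-2.0931)^2/1 + (1.9603)^2/11 + (-7.9441)^2/13 + (0.6423)^2/14
  = 4.3811 + 0.3493 + 4.8545 + 0.0295 = 9.6144
Step 3: Objective decrease = 0.5 * g^T H^(-1) g = 4.8072


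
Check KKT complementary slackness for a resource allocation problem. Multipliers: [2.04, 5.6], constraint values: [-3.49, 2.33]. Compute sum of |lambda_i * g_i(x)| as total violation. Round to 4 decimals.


KKT complementary slackness check:
lambda_1 * g_1 = 2.04 * -3.49 = -7.1196
lambda_2 * g_2 = 5.6 * 2.33 = 13.048
Total violation = 7.1196 + 13.048 = 20.1676


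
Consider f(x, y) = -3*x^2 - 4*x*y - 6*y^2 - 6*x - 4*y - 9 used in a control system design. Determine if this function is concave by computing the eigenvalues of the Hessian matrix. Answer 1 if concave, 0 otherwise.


The Hessian of f(x,y) = -3*x^2 - 4*x*y - 6*y^2 - 6*x - 4*y - 9 is:
H = [[-6, -4], [-4, -12]]
Trace = -6 - 12 = -18
Determinant = -6*-12 - (-4)^2 = 56
Discriminant = (-18)^2 - 4*56 = 100.0
Eigenvalues: lambda_1 = -14.0, lambda_2 = -4.0
The function is concave.

1


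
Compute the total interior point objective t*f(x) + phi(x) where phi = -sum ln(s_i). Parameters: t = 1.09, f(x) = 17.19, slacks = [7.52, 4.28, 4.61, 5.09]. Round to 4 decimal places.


Step 1: Compute log-barrier.
ln values: [2.0176, 1.454, 1.5282, 1.6273]
phi = -(2.0176 + 1.454 + 1.5282 + 1.6273) = -6.627
Step 2: Compute augmented objective.
t*f(x) = 1.09*17.19 = 18.7371
Total = 18.7371 - 6.627 = 12.1101


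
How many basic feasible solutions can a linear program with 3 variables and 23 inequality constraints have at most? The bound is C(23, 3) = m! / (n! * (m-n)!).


Each vertex corresponds to some choice of n active constraints out of m, so the number of vertices is at most C(m, n) = m! / (n!(m-n)!).
m = 23, n = 3
Numerator: 23 * 22 * 21
Denominator: 3! = 6
C(23, 3) = 1771


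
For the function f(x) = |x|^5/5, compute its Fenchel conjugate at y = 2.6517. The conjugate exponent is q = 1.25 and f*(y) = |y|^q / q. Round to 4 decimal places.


The conjugate exponent q satisfies 1/p + 1/q = 1.
p = 5, so q = 5/(5 - 1) = 1.25
|y|^q = 2.6517^1.25 = 3.3838
f*(2.6517) = 3.3838 / 1.25 = 2.707


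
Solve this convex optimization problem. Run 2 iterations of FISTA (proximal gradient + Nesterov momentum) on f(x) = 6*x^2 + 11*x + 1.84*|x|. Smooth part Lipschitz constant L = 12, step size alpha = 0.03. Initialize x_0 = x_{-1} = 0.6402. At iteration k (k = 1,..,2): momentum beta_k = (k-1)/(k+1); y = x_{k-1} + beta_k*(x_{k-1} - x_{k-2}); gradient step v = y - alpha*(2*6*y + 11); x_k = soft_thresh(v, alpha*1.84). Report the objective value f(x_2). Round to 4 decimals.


FISTA on f(x) = 6*x^2 + 11*x + 1.84*|x|
L = 12, alpha = 0.03
Iteration 1: beta = 0.0, y = 0.6402 + 0.0*(0.6402 - 0.6402) = 0.6402
  grad(y) = 18.6824, v = y - alpha*grad = 0.0797
  prox(v) = soft_thresh(0.0797, 0.0552) = 0.0245
Iteration 2: beta = 0.3333, y = 0.0245 + 0.3333*(0.0245 - 0.6402) = -0.1807
  grad(y) = 8.8316, v = y - alpha*grad = -0.4456
  prox(v) = soft_thresh(-0.4456, 0.0552) = -0.3904
f(x_2) = 6*(-0.3904)^2 + 11*(-0.3904) + 1.84*|-0.3904| = -2.6618


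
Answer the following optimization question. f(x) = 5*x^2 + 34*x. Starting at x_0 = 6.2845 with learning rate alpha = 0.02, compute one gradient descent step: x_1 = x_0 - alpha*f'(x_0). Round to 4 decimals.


We compute the gradient at x_0 and apply the update.
f'(x) = 10*x + 34
f'(6.2845) = 10*6.2845 + 34 = 96.845
x_1 = 6.2845 - 0.02*96.845 = 4.3476


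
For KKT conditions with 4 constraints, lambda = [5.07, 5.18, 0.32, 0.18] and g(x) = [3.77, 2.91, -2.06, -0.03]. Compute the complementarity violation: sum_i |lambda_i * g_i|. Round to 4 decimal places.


KKT complementary slackness check:
lambda_1 * g_1 = 5.07 * 3.77 = 19.1139
lambda_2 * g_2 = 5.18 * 2.91 = 15.0738
lambda_3 * g_3 = 0.32 * -2.06 = -0.6592
lambda_4 * g_4 = 0.18 * -0.03 = -0.0054
Total violation = 19.1139 + 15.0738 + 0.6592 + 0.0054 = 34.8523


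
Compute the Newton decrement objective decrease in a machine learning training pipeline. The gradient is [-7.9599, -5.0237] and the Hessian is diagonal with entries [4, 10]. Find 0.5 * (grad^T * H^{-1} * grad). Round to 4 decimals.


Step 1: H is diagonal, so H^(-1) * g = [-1.99, -0.5024].
Step 2: g^T H^(-1) g = sum_i g_i^2 / H_ii
  = (-7.9599)^2/4 + (-5.0237)^2/10
  = 15.84 + 2.5238 = 18.3638
Step 3: Objective decrease = 0.5 * g^T H^(-1) g = 9.1819


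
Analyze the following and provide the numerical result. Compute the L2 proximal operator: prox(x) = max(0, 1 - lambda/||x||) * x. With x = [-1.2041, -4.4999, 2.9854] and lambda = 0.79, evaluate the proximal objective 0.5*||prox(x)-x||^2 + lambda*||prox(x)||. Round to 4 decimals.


Step 1: Compute ||x||.
||x|| = 5.5328
Step 2: Compute scaling factor.
scale = max(0, 1 - 0.79/5.5328) = 0.8572
Step 3: prox(x) = [-1.0322, -3.8574, 2.5591]
||prox(x)|| = 4.7428
Step 4: Proximal objective.
0.5*||prox-x||^2 = 0.3121
lambda*||prox|| = 3.7468
Total = 4.0588


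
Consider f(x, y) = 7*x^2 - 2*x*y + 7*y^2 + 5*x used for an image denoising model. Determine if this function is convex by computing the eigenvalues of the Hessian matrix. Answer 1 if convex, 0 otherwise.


The Hessian of f(x,y) = 7*x^2 - 2*x*y + 7*y^2 + 5*x is:
H = [[14, -2], [-2, 14]]
Trace = 14 + 14 = 28
Determinant = 14*14 - (-2)^2 = 192
Discriminant = (28)^2 - 4*192 = 16.0
Eigenvalues: lambda_1 = 12.0, lambda_2 = 16.0
The function is convex.

1


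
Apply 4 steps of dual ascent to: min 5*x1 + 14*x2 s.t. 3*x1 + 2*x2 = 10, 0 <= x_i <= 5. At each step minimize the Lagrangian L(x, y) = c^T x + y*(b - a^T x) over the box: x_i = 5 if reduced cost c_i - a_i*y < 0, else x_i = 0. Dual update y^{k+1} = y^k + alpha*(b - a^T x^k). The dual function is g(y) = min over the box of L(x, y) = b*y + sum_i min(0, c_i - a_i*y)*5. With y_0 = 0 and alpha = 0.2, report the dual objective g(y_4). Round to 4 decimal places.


Dual ascent for LP: min 5*x1 + 14*x2, 3*x1 + 2*x2 = 10, 0 <= x_i <= 5
Step 1: y^k = 0.0, reduced costs: (5.0, 14.0)
  x^k = (0.0, 0.0), subgradient = b - a^T x = 10.0
  y^{k+1} = 0.0 + 0.2*10.0 = 2.0
Step 2: y^k = 2.0, reduced costs: (-1.0, 10.0)
  x^k = (5.0, 0.0), subgradient = b - a^T x = -5.0
  y^{k+1} = 2.0 + 0.2*-5.0 = 1.0
Step 3: y^k = 1.0, reduced costs: (2.0, 12.0)
  x^k = (0.0, 0.0), subgradient = b - a^T x = 10.0
  y^{k+1} = 1.0 + 0.2*10.0 = 3.0
Step 4: y^k = 3.0, reduced costs: (-4.0, 8.0)
  x^k = (5.0, 0.0), subgradient = b - a^T x = -5.0
  y^{k+1} = 3.0 + 0.2*-5.0 = 2.0
Dual objective at y_4 = 2.0: reduced costs (-1.0, 10.0), box minimizer x = (5.0, 0.0)
g(y_4) = b*y + (c1 - a1*y)*x1 + (c2 - a2*y)*x2 = 10*2.0 + (-1.0)*5.0 + 10.0*0.0 = 20.0 - 5.0 + 0.0 = 15.0


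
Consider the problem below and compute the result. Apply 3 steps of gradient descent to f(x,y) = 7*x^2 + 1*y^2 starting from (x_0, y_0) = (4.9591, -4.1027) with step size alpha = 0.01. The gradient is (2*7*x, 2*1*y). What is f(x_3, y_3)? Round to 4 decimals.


Gradient descent on f(x,y) = 7*x^2 + 1*y^2.
Starting point: (4.9591, -4.1027), alpha = 0.01
Step 1: grad_x = 2*7*4.9591 = 69.4274, grad_y = 2*1*-4.1027 = -8.2054
  x_1 = 4.9591 - 0.01*69.4274 = 4.2648
  y_1 = -4.1027 - 0.01*-8.2054 = -4.0206
Step 2: grad_x = 2*7*4.2648 = 59.7076, grad_y = 2*1*-4.0206 = -8.0413
  x_2 = 4.2648 - 0.01*59.7076 = 3.6678
  y_2 = -4.0206 - 0.01*-8.0413 = -3.9402
Step 3: grad_x = 2*7*3.6678 = 51.3485, grad_y = 2*1*-3.9402 = -7.8805
  x_3 = 3.6678 - 0.01*51.3485 = 3.1543
  y_3 = -3.9402 - 0.01*-7.8805 = -3.8614
f(3.1543, -3.8614) = 7*3.1543^2 + 1*(-3.8614)^2 = 84.5564


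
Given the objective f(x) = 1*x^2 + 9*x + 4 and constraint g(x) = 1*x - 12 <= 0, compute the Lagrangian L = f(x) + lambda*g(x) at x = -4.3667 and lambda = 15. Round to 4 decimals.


Step 1: Evaluate f(x).
f(-4.3667) = 1*(-4.3667)^2 + 9*(-4.3667) + 4 = -16.2322
Step 2: Evaluate g(x).
g(-4.3667) = 1*-4.3667 - 12 = -16.3667
Step 3: Compute Lagrangian.
L = -16.2322 + 15*-16.3667 = -261.7327


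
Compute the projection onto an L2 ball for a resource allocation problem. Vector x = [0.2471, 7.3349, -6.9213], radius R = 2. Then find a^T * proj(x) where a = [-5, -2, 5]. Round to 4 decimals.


Step 1: Compute ||x|| (intermediates to 6 decimals).
||x|| = sqrt(0.2471^2 + 7.3349^2 + (-6.9213)^2) = 10.087924
Step 2: Project.
Since ||x|| > R, scale = R/||x|| = 2/10.087924 = 0.198257, proj(x) = scale * x
proj(x) = [0.048989, 1.454195, -1.372196]
Step 3: Dot product.
a^T * proj(x) = -5*0.048989 - 2*1.454195 + 5*(-1.372196) = -10.0143


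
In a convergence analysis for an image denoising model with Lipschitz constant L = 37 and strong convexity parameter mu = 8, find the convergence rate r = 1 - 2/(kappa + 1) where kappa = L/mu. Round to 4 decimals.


Step 1: Compute the condition number.
kappa = L/mu = 37/8 = 4.625
Step 2: Compute the convergence rate.
r = 1 - 2/(kappa + 1) = 1 - 2*mu/(L + mu) = (L - mu)/(L + mu) = 29/45 = 0.6444


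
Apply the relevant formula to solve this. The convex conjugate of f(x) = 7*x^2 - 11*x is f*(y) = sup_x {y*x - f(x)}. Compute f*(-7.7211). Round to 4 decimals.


f*(y) = sup_x {y*x - a*x^2 - b*x} = sup_x {(y-b)*x - a*x^2}
FOC: (y - b) - 2a*x = 0 => x* = (y - b)/(2a)
x* = (-7.7211 + 11)/(2*7) = 0.2342
f*(-7.7211) = (y-b)^2/(4a) = (-7.7211 + 11)^2/(4*7)
= 10.7512/28 = 0.384


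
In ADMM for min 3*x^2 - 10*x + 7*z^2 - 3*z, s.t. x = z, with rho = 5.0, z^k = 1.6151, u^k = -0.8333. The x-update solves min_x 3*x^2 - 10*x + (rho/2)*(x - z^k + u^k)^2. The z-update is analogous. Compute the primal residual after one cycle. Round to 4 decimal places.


ADMM iteration with rho = 5.0, z^k = 1.6151, u^k = -0.8333
Step 1: x-update.
Minimize 3*x^2 - 10*x + (5.0/2)*(x - 1.6151 - 0.8333)^2
FOC: (2*3 + 5.0)*x = 10 + 5.0*(1.6151 + 0.8333)
x^{k+1} = 2.022
Step 2: z-update.
Minimize 7*z^2 - 3*z + (5.0/2)*(2.022 - z - 0.8333)^2
FOC: (2*7 + 5.0)*z = 3 + 5.0*(2.022 - 0.8333)
z^{k+1} = 0.4707
Step 3: u-update.
u^{k+1} = -0.8333 + 2.022 - 0.4707 = 0.718
Step 4: Primal residual = |2.022 - 0.4707| = 1.5513


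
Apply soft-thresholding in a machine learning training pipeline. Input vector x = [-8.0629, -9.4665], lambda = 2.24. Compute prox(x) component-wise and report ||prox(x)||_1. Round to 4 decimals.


Soft-thresholding with lambda = 2.24:
prox(-8.0629) = sign(-8.0629)*max(|-8.0629| - 2.24, 0) = -5.8229
prox(-9.4665) = sign(-9.4665)*max(|-9.4665| - 2.24, 0) = -7.2265
prox(x) = [-5.8229, -7.2265]
||prox(x)||_1 = 5.8229 + 7.2265 = 13.0494


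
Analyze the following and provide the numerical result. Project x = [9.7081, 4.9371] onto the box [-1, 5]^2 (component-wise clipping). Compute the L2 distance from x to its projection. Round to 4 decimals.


Project each component onto [-1, 5].
clip(9.7081) = 5.0, clip(4.9371) = 4.9371
Projection = [5.0, 4.9371]
Squared diffs: [22.1662, 0.0]
Distance = sqrt(22.1662) = 4.7081


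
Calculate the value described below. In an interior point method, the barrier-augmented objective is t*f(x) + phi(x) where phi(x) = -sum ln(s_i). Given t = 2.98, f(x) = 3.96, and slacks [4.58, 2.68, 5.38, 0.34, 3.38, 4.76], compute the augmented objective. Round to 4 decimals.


Step 1: Compute log-barrier.
ln values: [1.5217, 0.9858, 1.6827, -1.0788, 1.2179, 1.5602]
phi = -(1.5217 + 0.9858 + 1.6827 - 1.0788 + 1.2179 + 1.5602) = -5.8895
Step 2: Compute augmented objective.
t*f(x) = 2.98*3.96 = 11.8008
Total = 11.8008 - 5.8895 = 5.9113


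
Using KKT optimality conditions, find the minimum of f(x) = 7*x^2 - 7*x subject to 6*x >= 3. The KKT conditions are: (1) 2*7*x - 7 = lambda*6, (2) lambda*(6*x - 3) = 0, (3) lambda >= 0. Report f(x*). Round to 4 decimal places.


Step 1: Try lambda = 0 (constraint inactive).
Stationarity: 2*7*x - 7 = 0
x* = 7/(2*7) = 0.5
Check constraint: 6*0.5 = 3.0 >= 3 -- satisfied.
Step 2: Compute optimal value.
f(x*) = 7*0.5^2 - 7*0.5 = -1.75


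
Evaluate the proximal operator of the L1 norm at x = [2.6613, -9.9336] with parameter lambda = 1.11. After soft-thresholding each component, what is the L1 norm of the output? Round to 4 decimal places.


Soft-thresholding with lambda = 1.11:
prox(2.6613) = sign(2.6613)*max(|2.6613| - 1.11, 0) = 1.5513
prox(-9.9336) = sign(-9.9336)*max(|-9.9336| - 1.11, 0) = -8.8236
prox(x) = [1.5513, -8.8236]
||prox(x)||_1 = 1.5513 + 8.8236 = 10.3749


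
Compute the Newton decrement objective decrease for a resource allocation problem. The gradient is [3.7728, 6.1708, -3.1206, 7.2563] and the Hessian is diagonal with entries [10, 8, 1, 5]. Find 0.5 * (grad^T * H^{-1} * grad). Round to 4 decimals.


Step 1: H is diagonal, so H^(-1) * g = [0.3773, 0.7714, -3.1206, 1.4513].
Step 2: g^T H^(-1) g = sum_i g_i^2 / H_ii
  = (3.7728)^2/10 + (6.1708)^2/8 + (-3.1206)^2/1 + (7.2563)^2/5
  = 1.4234 + 4.7598 + 9.7381 + 10.5308 = 26.4522
Step 3: Objective decrease = 0.5 * g^T H^(-1) g = 13.2261


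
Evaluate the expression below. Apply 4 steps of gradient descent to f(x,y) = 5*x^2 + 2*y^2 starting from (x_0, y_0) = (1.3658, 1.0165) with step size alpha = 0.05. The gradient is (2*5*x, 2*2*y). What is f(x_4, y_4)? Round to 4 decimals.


Gradient descent on f(x,y) = 5*x^2 + 2*y^2.
Starting point: (1.3658, 1.0165), alpha = 0.05
Step 1: grad_x = 2*5*1.3658 = 13.658, grad_y = 2*2*1.0165 = 4.066
  x_1 = 1.3658 - 0.05*13.658 = 0.6829
  y_1 = 1.0165 - 0.05*4.066 = 0.8132
Step 2: grad_x = 2*5*0.6829 = 6.829, grad_y = 2*2*0.8132 = 3.2528
  x_2 = 0.6829 - 0.05*6.829 = 0.3415
  y_2 = 0.8132 - 0.05*3.2528 = 0.6506
Step 3: grad_x = 2*5*0.3415 = 3.4145, grad_y = 2*2*0.6506 = 2.6022
  x_3 = 0.3415 - 0.05*3.4145 = 0.1707
  y_3 = 0.6506 - 0.05*2.6022 = 0.5204
Step 4: grad_x = 2*5*0.1707 = 1.7073, grad_y = 2*2*0.5204 = 2.0818
  x_4 = 0.1707 - 0.05*1.7073 = 0.0854
  y_4 = 0.5204 - 0.05*2.0818 = 0.4164
f(0.0854, 0.4164) = 5*0.0854^2 + 2*0.4164^2 = 0.3831


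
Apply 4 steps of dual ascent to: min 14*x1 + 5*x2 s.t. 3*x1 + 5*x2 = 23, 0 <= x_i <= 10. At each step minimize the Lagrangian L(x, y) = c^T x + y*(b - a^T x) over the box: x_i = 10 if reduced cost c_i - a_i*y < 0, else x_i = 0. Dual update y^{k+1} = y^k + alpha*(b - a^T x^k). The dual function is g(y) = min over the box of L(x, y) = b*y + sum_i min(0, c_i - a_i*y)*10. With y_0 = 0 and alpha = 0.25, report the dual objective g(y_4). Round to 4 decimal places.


Dual ascent for LP: min 14*x1 + 5*x2, 3*x1 + 5*x2 = 23, 0 <= x_i <= 10
Step 1: y^k = 0.0, reduced costs: (14.0, 5.0)
  x^k = (0.0, 0.0), subgradient = b - a^T x = 23.0
  y^{k+1} = 0.0 + 0.25*23.0 = 5.75
Step 2: y^k = 5.75, reduced costs: (-3.25, -23.75)
  x^k = (10.0, 10.0), subgradient = b - a^T x = -57.0
  y^{k+1} = 5.75 + 0.25*-57.0 = -8.5
Step 3: y^k = -8.5, reduced costs: (39.5, 47.5)
  x^k = (0.0, 0.0), subgradient = b - a^T x = 23.0
  y^{k+1} = -8.5 + 0.25*23.0 = -2.75
Step 4: y^k = -2.75, reduced costs: (22.25, 18.75)
  x^k = (0.0, 0.0), subgradient = b - a^T x = 23.0
  y^{k+1} = -2.75 + 0.25*23.0 = 3.0
Dual objective at y_4 = 3.0: reduced costs (5.0, -10.0), box minimizer x = (0.0, 10.0)
g(y_4) = b*y + (c1 - a1*y)*x1 + (c2 - a2*y)*x2 = 23*3.0 + 5.0*0.0 + (-10.0)*10.0 = 69.0 + 0.0 - 100.0 = -31.0


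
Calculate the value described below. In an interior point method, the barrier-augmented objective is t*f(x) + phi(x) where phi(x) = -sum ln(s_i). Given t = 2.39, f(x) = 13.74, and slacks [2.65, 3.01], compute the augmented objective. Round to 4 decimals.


Step 1: Compute log-barrier.
ln values: [0.9746, 1.1019]
phi = -(0.9746 + 1.1019) = -2.0765
Step 2: Compute augmented objective.
t*f(x) = 2.39*13.74 = 32.8386
Total = 32.8386 - 2.0765 = 30.7621


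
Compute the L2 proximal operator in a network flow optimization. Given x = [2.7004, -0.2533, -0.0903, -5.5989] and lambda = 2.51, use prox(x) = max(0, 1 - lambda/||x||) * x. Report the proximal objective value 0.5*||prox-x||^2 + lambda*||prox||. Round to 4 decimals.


Step 1: Compute ||x||.
||x|| = 6.2219
Step 2: Compute scaling factor.
scale = max(0, 1 - 2.51/6.2219) = 0.5966
Step 3: prox(x) = [1.611, -0.1511, -0.0539, -3.3402]
||prox(x)|| = 3.7119
Step 4: Proximal objective.
0.5*||prox-x||^2 = 3.1501
lambda*||prox|| = 9.3169
Total = 12.4669


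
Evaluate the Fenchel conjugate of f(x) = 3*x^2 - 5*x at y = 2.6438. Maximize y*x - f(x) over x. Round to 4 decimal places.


f*(y) = sup_x {y*x - a*x^2 - b*x} = sup_x {(y-b)*x - a*x^2}
FOC: (y - b) - 2a*x = 0 => x* = (y - b)/(2a)
x* = (2.6438 + 5)/(2*3) = 1.274
f*(2.6438) = (y-b)^2/(4a) = (2.6438 + 5)^2/(4*3)
= 58.4277/12 = 4.869


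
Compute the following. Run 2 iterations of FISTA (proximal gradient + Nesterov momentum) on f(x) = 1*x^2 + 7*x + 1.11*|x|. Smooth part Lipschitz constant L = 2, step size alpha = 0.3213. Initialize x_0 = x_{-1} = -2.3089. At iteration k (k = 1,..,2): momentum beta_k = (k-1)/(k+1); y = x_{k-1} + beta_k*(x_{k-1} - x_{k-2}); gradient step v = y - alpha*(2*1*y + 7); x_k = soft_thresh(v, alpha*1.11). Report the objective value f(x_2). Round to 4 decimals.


FISTA on f(x) = 1*x^2 + 7*x + 1.11*|x|
L = 2, alpha = 0.3213
Iteration 1: beta = 0.0, y = -2.3089 + 0.0*(-2.3089 + 2.3089) = -2.3089
  grad(y) = 2.3822, v = y - alpha*grad = -3.0743
  prox(v) = soft_thresh(-3.0743, 0.3566) = -2.7177
Iteration 2: beta = 0.3333, y = -2.7177 + 0.3333*(-2.7177 + 2.3089) = -2.8539
  grad(y) = 1.2922, v = y - alpha*grad = -3.2691
  prox(v) = soft_thresh(-3.2691, 0.3566) = -2.9124
f(x_2) = 1*(-2.9124)^2 + 7*(-2.9124) + 1.11*|-2.9124| = -8.672


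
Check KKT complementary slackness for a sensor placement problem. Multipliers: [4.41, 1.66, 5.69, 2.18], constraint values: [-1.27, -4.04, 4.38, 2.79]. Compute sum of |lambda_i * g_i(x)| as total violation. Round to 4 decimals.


KKT complementary slackness check:
lambda_1 * g_1 = 4.41 * -1.27 = -5.6007
lambda_2 * g_2 = 1.66 * -4.04 = -6.7064
lambda_3 * g_3 = 5.69 * 4.38 = 24.9222
lambda_4 * g_4 = 2.18 * 2.79 = 6.0822
Total violation = 5.6007 + 6.7064 + 24.9222 + 6.0822 = 43.3115


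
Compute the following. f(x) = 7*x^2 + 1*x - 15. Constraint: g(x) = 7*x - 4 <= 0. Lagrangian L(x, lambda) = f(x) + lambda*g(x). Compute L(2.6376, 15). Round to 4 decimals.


Step 1: Evaluate f(x).
f(2.6376) = 7*2.6376^2 + 1*2.6376 - 15 = 36.3361
Step 2: Evaluate g(x).
g(2.6376) = 7*2.6376 - 4 = 14.4632
Step 3: Compute Lagrangian.
L = 36.3361 + 15*14.4632 = 253.2841


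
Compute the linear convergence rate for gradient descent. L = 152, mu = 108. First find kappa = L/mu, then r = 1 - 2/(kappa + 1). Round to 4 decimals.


Step 1: Compute the condition number.
kappa = L/mu = 152/108 = 1.4074
Step 2: Compute the convergence rate.
r = 1 - 2/(kappa + 1) = 1 - 2*mu/(L + mu) = (L - mu)/(L + mu) = 44/260 = 0.1692


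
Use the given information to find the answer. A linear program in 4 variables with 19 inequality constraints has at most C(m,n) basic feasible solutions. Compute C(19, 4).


Each vertex corresponds to some choice of n active constraints out of m, so the number of vertices is at most C(m, n) = m! / (n!(m-n)!).
m = 19, n = 4
Numerator: 19 * 18 * 17 * 16
Denominator: 4! = 24
C(19, 4) = 3876


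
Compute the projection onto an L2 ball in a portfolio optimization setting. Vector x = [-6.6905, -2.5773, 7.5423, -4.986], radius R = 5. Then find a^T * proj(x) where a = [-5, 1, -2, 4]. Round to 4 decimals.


Step 1: Compute ||x|| (intermediates to 6 decimals).
||x|| = sqrt((-6.6905)^2 + (-2.5773)^2 + 7.5423^2 + (-4.986)^2) = 11.53914
Step 2: Project.
Since ||x|| > R, scale = R/||x|| = 5/11.53914 = 0.433308, proj(x) = scale * x
proj(x) = [-2.899047, -1.116765, 3.268139, -2.160474]
Step 3: Dot product.
a^T * proj(x) = -5*(-2.899047) + 1*(-1.116765) - 2*3.268139 + 4*(-2.160474) = -1.7997


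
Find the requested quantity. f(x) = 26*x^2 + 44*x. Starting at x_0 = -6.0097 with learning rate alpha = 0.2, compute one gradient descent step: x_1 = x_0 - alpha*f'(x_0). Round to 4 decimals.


We compute the gradient at x_0 and apply the update.
f'(x) = 52*x + 44
f'(-6.0097) = 52*-6.0097 + 44 = -268.5044
x_1 = -6.0097 - 0.2*-268.5044 = 47.6912


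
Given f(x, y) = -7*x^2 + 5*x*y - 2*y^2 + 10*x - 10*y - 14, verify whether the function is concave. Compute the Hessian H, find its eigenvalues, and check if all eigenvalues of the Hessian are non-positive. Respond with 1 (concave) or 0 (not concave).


The Hessian of f(x,y) = -7*x^2 + 5*x*y - 2*y^2 + 10*x - 10*y - 14 is:
H = [[-14, 5], [5, -4]]
Trace = -14 - 4 = -18
Determinant = -14*-4 - (5)^2 = 31
Discriminant = (-18)^2 - 4*31 = 200.0
Eigenvalues: lambda_1 = -16.0711, lambda_2 = -1.9289
The function is concave.

1
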